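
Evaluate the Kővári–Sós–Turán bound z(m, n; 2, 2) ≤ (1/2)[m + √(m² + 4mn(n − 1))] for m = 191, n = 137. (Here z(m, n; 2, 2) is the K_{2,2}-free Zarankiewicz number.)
z(191, 137; 2, 2) ≤ (1/2)[191 + √(191² + 4·191·137·136)] = (1/2)[191 + √14271329] = 1984.3706

Kővári–Sós–Turán: let r_1, ..., r_191 be the row sums and z = Σ r_i the total number of 1s. Each pair of columns can share at most one row with both entries 1 (else a 2×2 all-ones block appears), so Σ_i C(r_i, 2) ≤ C(137, 2) = 9316. By convexity Σ_i C(r_i, 2) ≥ 191·C(z/191, 2) = z(z − 191)/(2·191), giving z² − 191z − 191·137·136 ≤ 0 and hence z ≤ (1/2)[191 + √(36481 + 4·3558712)] = (1/2)[191 + √14271329] ≈ (1/2)(191 + 3777.7413) = 1984.3706.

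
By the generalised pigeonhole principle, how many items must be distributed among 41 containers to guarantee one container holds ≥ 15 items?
n = (15 − 1)·41 + 1 = 575

By the generalised pigeonhole principle, to guarantee some box contains ≥ r objects we need more than (r − 1) · k objects total. Threshold: n = (r − 1) · k + 1. With r = 15 and k = 41: n = 14 · 41 + 1 = 574 + 1 = 575. For n = 574 = 14 · 41, we can put exactly 14 objects in every box, avoiding 15 in any single one — so 575 is tight.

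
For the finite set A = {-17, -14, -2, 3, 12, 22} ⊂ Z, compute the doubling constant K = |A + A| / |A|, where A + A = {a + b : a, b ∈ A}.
K = |A + A| / |A| = 21/6 = 7/2

Enumerate A + A = {a + b : a, b ∈ A}. With |A| = 6, there are |A|^2 = 36 ordered sum pairs; collecting distinct values, A + A = {-34, -31, -28, -19, -16, -14, -11, -5, -4, -2, 1, 5, 6, 8, 10, 15, 20, 24, 25, 34, 44}, so |A + A| = 21. Thus K = 21/6 = 7/2. For comparison, the minimum possible |A + A| over all 6-element sets is 2·6 − 1 = 11 (so min K = 11/6), attained only by arithmetic progressions.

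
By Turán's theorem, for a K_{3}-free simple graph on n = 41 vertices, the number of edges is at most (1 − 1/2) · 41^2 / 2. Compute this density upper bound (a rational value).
Turán density bound = (1/2) · 41^2/2 = 1681/4 ≈ 420.25

Turán's theorem: ex(n, K_{r+1}) is achieved by the complete r-partite Turán graph T(n, r) with parts as balanced as possible, and is at most (1 − 1/r) · n^2/2. For r = 2, n = 41: the density bound is (1/2) · 1681/2 = 1681/4 ≈ 420.25. The integer-valued extremum is e(T(41, 2)) = 420, which is strictly less than the density bound 1681/4 since 2 ∤ 41 (the parts of T(41, 2) cannot all be equal).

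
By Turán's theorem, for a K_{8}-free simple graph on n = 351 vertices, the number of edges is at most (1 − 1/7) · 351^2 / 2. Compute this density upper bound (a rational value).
Turán density bound = (6/7) · 351^2/2 = 369603/7 ≈ 52800.4286

Turán's theorem: ex(n, K_{r+1}) is achieved by the complete r-partite Turán graph T(n, r) with parts as balanced as possible, and is at most (1 − 1/r) · n^2/2. For r = 7, n = 351: the density bound is (6/7) · 123201/2 = 369603/7 ≈ 52800.4286. The integer-valued extremum is e(T(351, 7)) = 52800, which is strictly less than the density bound 369603/7 since 7 ∤ 351 (the parts of T(351, 7) cannot all be equal).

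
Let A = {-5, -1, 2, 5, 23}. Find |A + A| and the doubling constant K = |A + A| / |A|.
K = |A + A| / |A| = 14/5

Enumerate A + A = {a + b : a, b ∈ A}. With |A| = 5, there are |A|^2 = 25 ordered sum pairs; collecting distinct values, A + A = {-10, -6, -3, -2, 0, 1, 4, 7, 10, 18, 22, 25, 28, 46}, so |A + A| = 14. Thus K = 14/5. For comparison, the minimum possible |A + A| over all 5-element sets is 2·5 − 1 = 9 (so min K = 9/5), attained only by arithmetic progressions.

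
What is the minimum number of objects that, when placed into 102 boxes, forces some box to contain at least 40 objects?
n = (40 − 1)·102 + 1 = 3979

By the generalised pigeonhole principle, to guarantee some box contains ≥ r objects we need more than (r − 1) · k objects total. Threshold: n = (r − 1) · k + 1. With r = 40 and k = 102: n = 39 · 102 + 1 = 3978 + 1 = 3979. For n = 3978 = 39 · 102, we can put exactly 39 objects in every box, avoiding 40 in any single one — so 3979 is tight.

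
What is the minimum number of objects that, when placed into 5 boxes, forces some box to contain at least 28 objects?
n = (28 − 1)·5 + 1 = 136

By the generalised pigeonhole principle, to guarantee some box contains ≥ r objects we need more than (r − 1) · k objects total. Threshold: n = (r − 1) · k + 1. With r = 28 and k = 5: n = 27 · 5 + 1 = 135 + 1 = 136. For n = 135 = 27 · 5, we can put exactly 27 objects in every box, avoiding 28 in any single one — so 136 is tight.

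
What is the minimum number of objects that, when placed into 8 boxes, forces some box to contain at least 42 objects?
n = (42 − 1)·8 + 1 = 329

By the generalised pigeonhole principle, to guarantee some box contains ≥ r objects we need more than (r − 1) · k objects total. Threshold: n = (r − 1) · k + 1. With r = 42 and k = 8: n = 41 · 8 + 1 = 328 + 1 = 329. For n = 328 = 41 · 8, we can put exactly 41 objects in every box, avoiding 42 in any single one — so 329 is tight.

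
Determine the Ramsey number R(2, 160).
R(2, 160) = 160

R(2, k) = k for all k ≥ 2: in a 2-colouring of K_k, either some edge is red (a red K_2) or all edges are blue (a blue K_k). And K_{159} coloured all-blue has no blue K_160, so R(2, 160) > 159. Hence R(2, 160) = 160.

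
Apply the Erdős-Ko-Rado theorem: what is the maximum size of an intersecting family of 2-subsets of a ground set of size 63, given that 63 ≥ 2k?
max |F| = C(62, 1) = 62

Erdős-Ko-Rado (1961): when n ≥ 2k, max |F| = C(n−1, k−1). The bound is attained by the star {A : i ∈ A} for any fixed i ∈ [n]. Here C(63−1, 2−1) = C(62, 1) = 62.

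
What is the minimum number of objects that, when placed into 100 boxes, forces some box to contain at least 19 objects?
n = (19 − 1)·100 + 1 = 1801

By the generalised pigeonhole principle, to guarantee some box contains ≥ r objects we need more than (r − 1) · k objects total. Threshold: n = (r − 1) · k + 1. With r = 19 and k = 100: n = 18 · 100 + 1 = 1800 + 1 = 1801. For n = 1800 = 18 · 100, we can put exactly 18 objects in every box, avoiding 19 in any single one — so 1801 is tight.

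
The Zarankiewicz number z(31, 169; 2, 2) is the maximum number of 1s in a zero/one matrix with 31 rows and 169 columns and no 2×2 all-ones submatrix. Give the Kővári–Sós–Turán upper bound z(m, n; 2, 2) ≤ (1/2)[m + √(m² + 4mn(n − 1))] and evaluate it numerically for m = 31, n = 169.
z(31, 169; 2, 2) ≤ (1/2)[31 + √(31² + 4·31·169·168)] = (1/2)[31 + √3521569] = 953.7922

Kővári–Sós–Turán: let r_1, ..., r_31 be the row sums and z = Σ r_i the total number of 1s. Each pair of columns can share at most one row with both entries 1 (else a 2×2 all-ones block appears), so Σ_i C(r_i, 2) ≤ C(169, 2) = 14196. By convexity Σ_i C(r_i, 2) ≥ 31·C(z/31, 2) = z(z − 31)/(2·31), giving z² − 31z − 31·169·168 ≤ 0 and hence z ≤ (1/2)[31 + √(961 + 4·880152)] = (1/2)[31 + √3521569] ≈ (1/2)(31 + 1876.5844) = 953.7922.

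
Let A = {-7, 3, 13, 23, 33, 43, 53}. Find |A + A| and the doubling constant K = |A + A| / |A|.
K = |A + A| / |A| = 13/7

Enumerate A + A = {a + b : a, b ∈ A}. With |A| = 7, there are |A|^2 = 49 ordered sum pairs; collecting distinct values, A + A = {-14, -4, 6, 16, 26, 36, 46, 56, 66, 76, 86, 96, 106}, so |A + A| = 13. Thus K = 13/7. Here |A + A| = 2|A| − 1 = 13, the minimum possible — so K = 13/7 is minimal, which holds iff A is an arithmetic progression.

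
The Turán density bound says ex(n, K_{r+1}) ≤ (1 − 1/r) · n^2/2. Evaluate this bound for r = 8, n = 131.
Turán density bound = (7/8) · 131^2/2 = 120127/16 ≈ 7507.9375

Turán's theorem: ex(n, K_{r+1}) is achieved by the complete r-partite Turán graph T(n, r) with parts as balanced as possible, and is at most (1 − 1/r) · n^2/2. For r = 8, n = 131: the density bound is (7/8) · 17161/2 = 120127/16 ≈ 7507.9375. The integer-valued extremum is e(T(131, 8)) = 7507, which is strictly less than the density bound 120127/16 since 8 ∤ 131 (the parts of T(131, 8) cannot all be equal).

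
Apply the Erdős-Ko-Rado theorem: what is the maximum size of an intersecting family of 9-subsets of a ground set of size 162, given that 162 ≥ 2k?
max |F| = C(161, 8) = 9383313279340

The Erdős-Ko-Rado theorem states: for n ≥ 2k, an intersecting family of k-subsets of an n-element set has size at most C(n − 1, k − 1), with equality for 'star' families {A ⊆ [n] : |A| = k, i ∈ A} (fix an element i). For n = 162, k = 9: C(161, 8) = 9383313279340.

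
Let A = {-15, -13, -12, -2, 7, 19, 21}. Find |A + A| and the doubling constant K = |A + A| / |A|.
K = |A + A| / |A| = 27/7

Enumerate A + A = {a + b : a, b ∈ A}. With |A| = 7, there are |A|^2 = 49 ordered sum pairs; collecting distinct values, A + A = {-30, -28, -27, -26, -25, -24, -17, -15, -14, -8, -6, -5, -4, 4, 5, 6, 7, 8, 9, 14, 17, 19, 26, 28, 38, 40, 42}, so |A + A| = 27. Thus K = 27/7. For comparison, the minimum possible |A + A| over all 7-element sets is 2·7 − 1 = 13 (so min K = 13/7), attained only by arithmetic progressions.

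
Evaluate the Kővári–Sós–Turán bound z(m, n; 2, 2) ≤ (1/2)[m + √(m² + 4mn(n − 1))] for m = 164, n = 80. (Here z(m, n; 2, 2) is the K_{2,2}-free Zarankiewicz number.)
z(164, 80; 2, 2) ≤ (1/2)[164 + √(164² + 4·164·80·79)] = (1/2)[164 + √4172816] = 1103.3736

Kővári–Sós–Turán: let r_1, ..., r_164 be the row sums and z = Σ r_i the total number of 1s. Each pair of columns can share at most one row with both entries 1 (else a 2×2 all-ones block appears), so Σ_i C(r_i, 2) ≤ C(80, 2) = 3160. By convexity Σ_i C(r_i, 2) ≥ 164·C(z/164, 2) = z(z − 164)/(2·164), giving z² − 164z − 164·80·79 ≤ 0 and hence z ≤ (1/2)[164 + √(26896 + 4·1036480)] = (1/2)[164 + √4172816] ≈ (1/2)(164 + 2042.7472) = 1103.3736.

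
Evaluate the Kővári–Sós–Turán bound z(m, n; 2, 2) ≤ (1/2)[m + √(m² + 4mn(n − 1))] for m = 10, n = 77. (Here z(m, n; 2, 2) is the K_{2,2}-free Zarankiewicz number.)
z(10, 77; 2, 2) ≤ (1/2)[10 + √(10² + 4·10·77·76)] = (1/2)[10 + √234180] = 246.9607

Kővári–Sós–Turán: let r_1, ..., r_10 be the row sums and z = Σ r_i the total number of 1s. Each pair of columns can share at most one row with both entries 1 (else a 2×2 all-ones block appears), so Σ_i C(r_i, 2) ≤ C(77, 2) = 2926. By convexity Σ_i C(r_i, 2) ≥ 10·C(z/10, 2) = z(z − 10)/(2·10), giving z² − 10z − 10·77·76 ≤ 0 and hence z ≤ (1/2)[10 + √(100 + 4·58520)] = (1/2)[10 + √234180] ≈ (1/2)(10 + 483.9215) = 246.9607.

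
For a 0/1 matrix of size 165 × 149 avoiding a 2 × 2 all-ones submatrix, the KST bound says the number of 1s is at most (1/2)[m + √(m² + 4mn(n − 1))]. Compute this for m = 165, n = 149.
z(165, 149; 2, 2) ≤ (1/2)[165 + √(165² + 4·165·149·148)] = (1/2)[165 + √14581545] = 1991.7895

Kővári–Sós–Turán: let r_1, ..., r_165 be the row sums and z = Σ r_i the total number of 1s. Each pair of columns can share at most one row with both entries 1 (else a 2×2 all-ones block appears), so Σ_i C(r_i, 2) ≤ C(149, 2) = 11026. By convexity Σ_i C(r_i, 2) ≥ 165·C(z/165, 2) = z(z − 165)/(2·165), giving z² − 165z − 165·149·148 ≤ 0 and hence z ≤ (1/2)[165 + √(27225 + 4·3638580)] = (1/2)[165 + √14581545] ≈ (1/2)(165 + 3818.5789) = 1991.7895.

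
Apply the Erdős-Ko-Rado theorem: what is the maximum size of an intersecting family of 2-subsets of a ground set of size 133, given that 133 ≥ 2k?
max |F| = C(132, 1) = 132

Erdős-Ko-Rado (1961): when n ≥ 2k, max |F| = C(n−1, k−1). The bound is attained by the star {A : i ∈ A} for any fixed i ∈ [n]. Here C(133−1, 2−1) = C(132, 1) = 132.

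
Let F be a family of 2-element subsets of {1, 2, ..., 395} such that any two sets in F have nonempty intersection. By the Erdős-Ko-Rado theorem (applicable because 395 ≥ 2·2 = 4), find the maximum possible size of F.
max |F| = C(394, 1) = 394

The Erdős-Ko-Rado theorem states: for n ≥ 2k, an intersecting family of k-subsets of an n-element set has size at most C(n − 1, k − 1), with equality for 'star' families {A ⊆ [n] : |A| = k, i ∈ A} (fix an element i). For n = 395, k = 2: C(394, 1) = 394.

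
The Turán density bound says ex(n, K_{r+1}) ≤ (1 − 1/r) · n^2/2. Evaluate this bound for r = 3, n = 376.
Turán density bound = (2/3) · 376^2/2 = 141376/3 ≈ 47125.3333

Turán's theorem: ex(n, K_{r+1}) is achieved by the complete r-partite Turán graph T(n, r) with parts as balanced as possible, and is at most (1 − 1/r) · n^2/2. For r = 3, n = 376: the density bound is (2/3) · 141376/2 = 141376/3 ≈ 47125.3333. The integer-valued extremum is e(T(376, 3)) = 47125, which is strictly less than the density bound 141376/3 since 3 ∤ 376 (the parts of T(376, 3) cannot all be equal).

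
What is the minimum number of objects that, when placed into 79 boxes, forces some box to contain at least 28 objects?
n = (28 − 1)·79 + 1 = 2134

By the generalised pigeonhole principle, to guarantee some box contains ≥ r objects we need more than (r − 1) · k objects total. Threshold: n = (r − 1) · k + 1. With r = 28 and k = 79: n = 27 · 79 + 1 = 2133 + 1 = 2134. For n = 2133 = 27 · 79, we can put exactly 27 objects in every box, avoiding 28 in any single one — so 2134 is tight.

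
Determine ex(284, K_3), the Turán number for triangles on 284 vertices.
ex(284, K_3) = ⌊284^2/4⌋ = 20164

Mantel (1907): a triangle-free graph on n vertices has at most ⌊n^2/4⌋ edges, with equality for the complete bipartite graph K_{⌊n/2⌋, ⌈n/2⌉}. For n = 284: ⌊284^2/4⌋ = ⌊80656/4⌋ = 20164. The extremal graph is K_{142, 142}, which has 142·142 = 20164 edges.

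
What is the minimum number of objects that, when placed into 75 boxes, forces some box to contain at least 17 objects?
n = (17 − 1)·75 + 1 = 1201

By the generalised pigeonhole principle, to guarantee some box contains ≥ r objects we need more than (r − 1) · k objects total. Threshold: n = (r − 1) · k + 1. With r = 17 and k = 75: n = 16 · 75 + 1 = 1200 + 1 = 1201. For n = 1200 = 16 · 75, we can put exactly 16 objects in every box, avoiding 17 in any single one — so 1201 is tight.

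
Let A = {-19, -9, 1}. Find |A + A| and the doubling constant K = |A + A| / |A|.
K = |A + A| / |A| = 5/3

Enumerate A + A = {a + b : a, b ∈ A}. With |A| = 3, there are |A|^2 = 9 ordered sum pairs; collecting distinct values, A + A = {-38, -28, -18, -8, 2}, so |A + A| = 5. Thus K = 5/3. Here |A + A| = 2|A| − 1 = 5, the minimum possible — so K = 5/3 is minimal, which holds iff A is an arithmetic progression.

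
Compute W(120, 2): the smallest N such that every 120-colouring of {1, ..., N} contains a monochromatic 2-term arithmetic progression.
W(120, 2) = 120 + 1 = 121

A 2-term AP is any pair of integers, so a monochromatic 2-AP exists iff some colour is used at least twice. With 120 colours, the colouring i ↦ i on {1, ..., 120} uses each colour once, avoiding any monochromatic pair, so W(120, 2) > 120. For {1, ..., 121}, pigeonhole forces two integers of the same colour, which form a monochromatic 2-AP. Hence W(120, 2) = 121.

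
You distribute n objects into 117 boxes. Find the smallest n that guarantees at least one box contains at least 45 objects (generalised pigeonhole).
n = (45 − 1)·117 + 1 = 5149

By the generalised pigeonhole principle, to guarantee some box contains ≥ r objects we need more than (r − 1) · k objects total. Threshold: n = (r − 1) · k + 1. With r = 45 and k = 117: n = 44 · 117 + 1 = 5148 + 1 = 5149. For n = 5148 = 44 · 117, we can put exactly 44 objects in every box, avoiding 45 in any single one — so 5149 is tight.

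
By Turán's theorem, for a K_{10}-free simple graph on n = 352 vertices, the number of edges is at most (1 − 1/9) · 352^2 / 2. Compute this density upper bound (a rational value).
Turán density bound = (8/9) · 352^2/2 = 495616/9 ≈ 55068.4444

Turán's theorem: ex(n, K_{r+1}) is achieved by the complete r-partite Turán graph T(n, r) with parts as balanced as possible, and is at most (1 − 1/r) · n^2/2. For r = 9, n = 352: the density bound is (8/9) · 123904/2 = 495616/9 ≈ 55068.4444. The integer-valued extremum is e(T(352, 9)) = 55068, which is strictly less than the density bound 495616/9 since 9 ∤ 352 (the parts of T(352, 9) cannot all be equal).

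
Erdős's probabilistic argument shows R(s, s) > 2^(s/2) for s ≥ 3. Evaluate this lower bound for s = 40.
2^(40/2) = 1048576; so R(40, 40) > 1048576

Colour each edge of K_n uniformly at random with red/blue. The expected number of monochromatic K_40 is C(n, 40) · 2 · 2^(−C(40,2)). If C(n, 40) · 2^(1 − C(40,2)) < 1, then with positive probability no monochromatic K_40 exists, so R(40, 40) > n. The standard estimate C(n, 40) ≤ n^40/40! shows this inequality holds whenever n ≤ 2^(40/2) (since 40! · 2^(C(40,2) − 1) > 2^(40^2/2) ≥ n^40). Hence R(40, 40) > 2^(40/2) = 1048576.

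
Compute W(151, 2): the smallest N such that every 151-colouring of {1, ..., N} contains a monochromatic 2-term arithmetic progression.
W(151, 2) = 151 + 1 = 152

A 2-term AP is any pair of integers, so a monochromatic 2-AP exists iff some colour is used at least twice. With 151 colours, the colouring i ↦ i on {1, ..., 151} uses each colour once, avoiding any monochromatic pair, so W(151, 2) > 151. For {1, ..., 152}, pigeonhole forces two integers of the same colour, which form a monochromatic 2-AP. Hence W(151, 2) = 152.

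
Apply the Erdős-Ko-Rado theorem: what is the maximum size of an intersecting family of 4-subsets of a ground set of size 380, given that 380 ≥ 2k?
max |F| = C(379, 3) = 9001629

Erdős-Ko-Rado (1961): when n ≥ 2k, max |F| = C(n−1, k−1). The bound is attained by the star {A : i ∈ A} for any fixed i ∈ [n]. Here C(380−1, 4−1) = C(379, 3) = 9001629.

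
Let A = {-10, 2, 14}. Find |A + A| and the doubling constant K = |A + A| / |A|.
K = |A + A| / |A| = 5/3

Enumerate A + A = {a + b : a, b ∈ A}. With |A| = 3, there are |A|^2 = 9 ordered sum pairs; collecting distinct values, A + A = {-20, -8, 4, 16, 28}, so |A + A| = 5. Thus K = 5/3. Here |A + A| = 2|A| − 1 = 5, the minimum possible — so K = 5/3 is minimal, which holds iff A is an arithmetic progression.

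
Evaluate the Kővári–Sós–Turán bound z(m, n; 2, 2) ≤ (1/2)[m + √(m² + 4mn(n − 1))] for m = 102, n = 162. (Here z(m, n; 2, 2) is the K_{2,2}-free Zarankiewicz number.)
z(102, 162; 2, 2) ≤ (1/2)[102 + √(102² + 4·102·162·161)] = (1/2)[102 + √10651860] = 1682.8594

Kővári–Sós–Turán: let r_1, ..., r_102 be the row sums and z = Σ r_i the total number of 1s. Each pair of columns can share at most one row with both entries 1 (else a 2×2 all-ones block appears), so Σ_i C(r_i, 2) ≤ C(162, 2) = 13041. By convexity Σ_i C(r_i, 2) ≥ 102·C(z/102, 2) = z(z − 102)/(2·102), giving z² − 102z − 102·162·161 ≤ 0 and hence z ≤ (1/2)[102 + √(10404 + 4·2660364)] = (1/2)[102 + √10651860] ≈ (1/2)(102 + 3263.7187) = 1682.8594.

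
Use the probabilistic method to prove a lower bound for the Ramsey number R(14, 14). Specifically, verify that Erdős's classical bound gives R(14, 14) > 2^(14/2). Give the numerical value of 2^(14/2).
2^(14/2) = 128; so R(14, 14) > 128

Colour each edge of K_n uniformly at random with red/blue. The expected number of monochromatic K_14 is C(n, 14) · 2 · 2^(−C(14,2)). If C(n, 14) · 2^(1 − C(14,2)) < 1, then with positive probability no monochromatic K_14 exists, so R(14, 14) > n. The standard estimate C(n, 14) ≤ n^14/14! shows this inequality holds whenever n ≤ 2^(14/2) (since 14! · 2^(C(14,2) − 1) > 2^(14^2/2) ≥ n^14). Hence R(14, 14) > 2^(14/2) = 128.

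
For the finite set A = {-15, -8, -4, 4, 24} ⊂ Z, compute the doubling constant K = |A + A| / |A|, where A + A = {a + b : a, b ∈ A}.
K = |A + A| / |A| = 15/5 = 3

Enumerate A + A = {a + b : a, b ∈ A}. With |A| = 5, there are |A|^2 = 25 ordered sum pairs; collecting distinct values, A + A = {-30, -23, -19, -16, -12, -11, -8, -4, 0, 8, 9, 16, 20, 28, 48}, so |A + A| = 15. Thus K = 15/5 = 3. For comparison, the minimum possible |A + A| over all 5-element sets is 2·5 − 1 = 9 (so min K = 9/5), attained only by arithmetic progressions.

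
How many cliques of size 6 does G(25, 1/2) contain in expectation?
E[# K_6] = C(25, 6) · (1/2)^C(6, 2) = 177100 / 2^15 = 44275/8192 ≈ 5.404663

For each 6-subset S of vertices (there are C(25, 6) = 177100 such S), let X_S = 1 if S induces a K_6 (all C(6, 2) = 15 edges present). Then P(X_S = 1) = (1/2)^15 = 1/32768. By linearity of expectation, E[# K_6] = C(25, 6) · (1/2)^15 = 177100 / 32768 = 44275/8192 ≈ 5.404663.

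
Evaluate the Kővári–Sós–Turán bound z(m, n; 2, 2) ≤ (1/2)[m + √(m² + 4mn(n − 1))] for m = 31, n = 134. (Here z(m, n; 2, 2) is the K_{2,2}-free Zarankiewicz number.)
z(31, 134; 2, 2) ≤ (1/2)[31 + √(31² + 4·31·134·133)] = (1/2)[31 + √2210889] = 758.9529

Kővári–Sós–Turán: let r_1, ..., r_31 be the row sums and z = Σ r_i the total number of 1s. Each pair of columns can share at most one row with both entries 1 (else a 2×2 all-ones block appears), so Σ_i C(r_i, 2) ≤ C(134, 2) = 8911. By convexity Σ_i C(r_i, 2) ≥ 31·C(z/31, 2) = z(z − 31)/(2·31), giving z² − 31z − 31·134·133 ≤ 0 and hence z ≤ (1/2)[31 + √(961 + 4·552482)] = (1/2)[31 + √2210889] ≈ (1/2)(31 + 1486.9058) = 758.9529.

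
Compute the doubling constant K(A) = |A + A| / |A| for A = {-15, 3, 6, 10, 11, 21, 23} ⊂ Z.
K = |A + A| / |A| = 27/7

Enumerate A + A = {a + b : a, b ∈ A}. With |A| = 7, there are |A|^2 = 49 ordered sum pairs; collecting distinct values, A + A = {-30, -12, -9, -5, -4, 6, 8, 9, 12, 13, 14, 16, 17, 20, 21, 22, 24, 26, 27, 29, 31, 32, 33, 34, 42, 44, 46}, so |A + A| = 27. Thus K = 27/7. For comparison, the minimum possible |A + A| over all 7-element sets is 2·7 − 1 = 13 (so min K = 13/7), attained only by arithmetic progressions.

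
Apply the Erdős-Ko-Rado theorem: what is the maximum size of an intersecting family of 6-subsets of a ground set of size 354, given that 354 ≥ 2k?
max |F| = C(353, 5) = 44395270920

The Erdős-Ko-Rado theorem states: for n ≥ 2k, an intersecting family of k-subsets of an n-element set has size at most C(n − 1, k − 1), with equality for 'star' families {A ⊆ [n] : |A| = k, i ∈ A} (fix an element i). For n = 354, k = 6: C(353, 5) = 44395270920.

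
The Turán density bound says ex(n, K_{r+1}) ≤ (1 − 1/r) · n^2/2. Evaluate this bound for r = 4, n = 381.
Turán density bound = (3/4) · 381^2/2 = 435483/8 ≈ 54435.375

Turán's theorem: ex(n, K_{r+1}) is achieved by the complete r-partite Turán graph T(n, r) with parts as balanced as possible, and is at most (1 − 1/r) · n^2/2. For r = 4, n = 381: the density bound is (3/4) · 145161/2 = 435483/8 ≈ 54435.375. The integer-valued extremum is e(T(381, 4)) = 54435, which is strictly less than the density bound 435483/8 since 4 ∤ 381 (the parts of T(381, 4) cannot all be equal).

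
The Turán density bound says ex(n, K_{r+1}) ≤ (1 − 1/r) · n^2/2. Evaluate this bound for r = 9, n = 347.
Turán density bound = (8/9) · 347^2/2 = 481636/9 ≈ 53515.1111

Turán's theorem: ex(n, K_{r+1}) is achieved by the complete r-partite Turán graph T(n, r) with parts as balanced as possible, and is at most (1 − 1/r) · n^2/2. For r = 9, n = 347: the density bound is (8/9) · 120409/2 = 481636/9 ≈ 53515.1111. The integer-valued extremum is e(T(347, 9)) = 53514, which is strictly less than the density bound 481636/9 since 9 ∤ 347 (the parts of T(347, 9) cannot all be equal).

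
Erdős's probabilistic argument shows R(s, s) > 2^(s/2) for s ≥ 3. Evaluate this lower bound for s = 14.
2^(14/2) = 128; so R(14, 14) > 128

Colour each edge of K_n uniformly at random with red/blue. The expected number of monochromatic K_14 is C(n, 14) · 2 · 2^(−C(14,2)). If C(n, 14) · 2^(1 − C(14,2)) < 1, then with positive probability no monochromatic K_14 exists, so R(14, 14) > n. The standard estimate C(n, 14) ≤ n^14/14! shows this inequality holds whenever n ≤ 2^(14/2) (since 14! · 2^(C(14,2) − 1) > 2^(14^2/2) ≥ n^14). Hence R(14, 14) > 2^(14/2) = 128.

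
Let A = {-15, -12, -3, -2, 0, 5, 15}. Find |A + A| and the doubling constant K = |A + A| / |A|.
K = |A + A| / |A| = 25/7

Enumerate A + A = {a + b : a, b ∈ A}. With |A| = 7, there are |A|^2 = 49 ordered sum pairs; collecting distinct values, A + A = {-30, -27, -24, -18, -17, -15, -14, -12, -10, -7, -6, -5, -4, -3, -2, 0, 2, 3, 5, 10, 12, 13, 15, 20, 30}, so |A + A| = 25. Thus K = 25/7. For comparison, the minimum possible |A + A| over all 7-element sets is 2·7 − 1 = 13 (so min K = 13/7), attained only by arithmetic progressions.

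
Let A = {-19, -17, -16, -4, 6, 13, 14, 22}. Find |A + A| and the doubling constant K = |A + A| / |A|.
K = |A + A| / |A| = 34/8 = 17/4

Enumerate A + A = {a + b : a, b ∈ A}. With |A| = 8, there are |A|^2 = 64 ordered sum pairs; collecting distinct values, A + A = {-38, -36, -35, -34, -33, -32, -23, -21, -20, -13, -11, -10, -8, -6, -5, -4, -3, -2, 2, 3, 5, 6, 9, 10, 12, 18, 19, 20, 26, 27, 28, 35, 36, 44}, so |A + A| = 34. Thus K = 34/8 = 17/4. For comparison, the minimum possible |A + A| over all 8-element sets is 2·8 − 1 = 15 (so min K = 15/8), attained only by arithmetic progressions.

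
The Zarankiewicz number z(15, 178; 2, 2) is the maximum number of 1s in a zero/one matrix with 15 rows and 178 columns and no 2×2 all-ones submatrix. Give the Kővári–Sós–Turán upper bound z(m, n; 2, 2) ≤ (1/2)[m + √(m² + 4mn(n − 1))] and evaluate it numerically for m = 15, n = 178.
z(15, 178; 2, 2) ≤ (1/2)[15 + √(15² + 4·15·178·177)] = (1/2)[15 + √1890585] = 694.9927

Kővári–Sós–Turán: let r_1, ..., r_15 be the row sums and z = Σ r_i the total number of 1s. Each pair of columns can share at most one row with both entries 1 (else a 2×2 all-ones block appears), so Σ_i C(r_i, 2) ≤ C(178, 2) = 15753. By convexity Σ_i C(r_i, 2) ≥ 15·C(z/15, 2) = z(z − 15)/(2·15), giving z² − 15z − 15·178·177 ≤ 0 and hence z ≤ (1/2)[15 + √(225 + 4·472590)] = (1/2)[15 + √1890585] ≈ (1/2)(15 + 1374.9855) = 694.9927.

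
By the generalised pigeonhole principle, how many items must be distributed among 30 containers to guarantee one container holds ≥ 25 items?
n = (25 − 1)·30 + 1 = 721

By the generalised pigeonhole principle, to guarantee some box contains ≥ r objects we need more than (r − 1) · k objects total. Threshold: n = (r − 1) · k + 1. With r = 25 and k = 30: n = 24 · 30 + 1 = 720 + 1 = 721. For n = 720 = 24 · 30, we can put exactly 24 objects in every box, avoiding 25 in any single one — so 721 is tight.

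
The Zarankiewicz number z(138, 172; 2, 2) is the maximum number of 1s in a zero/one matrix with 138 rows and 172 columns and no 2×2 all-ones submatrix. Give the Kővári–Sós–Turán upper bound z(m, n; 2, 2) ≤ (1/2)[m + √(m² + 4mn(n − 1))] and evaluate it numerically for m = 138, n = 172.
z(138, 172; 2, 2) ≤ (1/2)[138 + √(138² + 4·138·172·171)] = (1/2)[138 + √16254468] = 2084.8415

Kővári–Sós–Turán: let r_1, ..., r_138 be the row sums and z = Σ r_i the total number of 1s. Each pair of columns can share at most one row with both entries 1 (else a 2×2 all-ones block appears), so Σ_i C(r_i, 2) ≤ C(172, 2) = 14706. By convexity Σ_i C(r_i, 2) ≥ 138·C(z/138, 2) = z(z − 138)/(2·138), giving z² − 138z − 138·172·171 ≤ 0 and hence z ≤ (1/2)[138 + √(19044 + 4·4058856)] = (1/2)[138 + √16254468] ≈ (1/2)(138 + 4031.683) = 2084.8415.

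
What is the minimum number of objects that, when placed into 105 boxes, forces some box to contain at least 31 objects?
n = (31 − 1)·105 + 1 = 3151

By the generalised pigeonhole principle, to guarantee some box contains ≥ r objects we need more than (r − 1) · k objects total. Threshold: n = (r − 1) · k + 1. With r = 31 and k = 105: n = 30 · 105 + 1 = 3150 + 1 = 3151. For n = 3150 = 30 · 105, we can put exactly 30 objects in every box, avoiding 31 in any single one — so 3151 is tight.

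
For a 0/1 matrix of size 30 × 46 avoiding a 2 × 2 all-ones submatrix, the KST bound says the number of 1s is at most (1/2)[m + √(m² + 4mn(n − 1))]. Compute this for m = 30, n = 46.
z(30, 46; 2, 2) ≤ (1/2)[30 + √(30² + 4·30·46·45)] = (1/2)[30 + √249300] = 264.6498

Kővári–Sós–Turán: let r_1, ..., r_30 be the row sums and z = Σ r_i the total number of 1s. Each pair of columns can share at most one row with both entries 1 (else a 2×2 all-ones block appears), so Σ_i C(r_i, 2) ≤ C(46, 2) = 1035. By convexity Σ_i C(r_i, 2) ≥ 30·C(z/30, 2) = z(z − 30)/(2·30), giving z² − 30z − 30·46·45 ≤ 0 and hence z ≤ (1/2)[30 + √(900 + 4·62100)] = (1/2)[30 + √249300] ≈ (1/2)(30 + 499.2995) = 264.6498.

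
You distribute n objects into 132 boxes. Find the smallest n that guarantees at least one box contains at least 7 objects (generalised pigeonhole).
n = (7 − 1)·132 + 1 = 793

By the generalised pigeonhole principle, to guarantee some box contains ≥ r objects we need more than (r − 1) · k objects total. Threshold: n = (r − 1) · k + 1. With r = 7 and k = 132: n = 6 · 132 + 1 = 792 + 1 = 793. For n = 792 = 6 · 132, we can put exactly 6 objects in every box, avoiding 7 in any single one — so 793 is tight.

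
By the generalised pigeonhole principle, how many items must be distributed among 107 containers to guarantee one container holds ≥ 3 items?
n = (3 − 1)·107 + 1 = 215

By the generalised pigeonhole principle, to guarantee some box contains ≥ r objects we need more than (r − 1) · k objects total. Threshold: n = (r − 1) · k + 1. With r = 3 and k = 107: n = 2 · 107 + 1 = 214 + 1 = 215. For n = 214 = 2 · 107, we can put exactly 2 objects in every box, avoiding 3 in any single one — so 215 is tight.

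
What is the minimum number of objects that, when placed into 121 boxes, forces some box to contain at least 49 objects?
n = (49 − 1)·121 + 1 = 5809

By the generalised pigeonhole principle, to guarantee some box contains ≥ r objects we need more than (r − 1) · k objects total. Threshold: n = (r − 1) · k + 1. With r = 49 and k = 121: n = 48 · 121 + 1 = 5808 + 1 = 5809. For n = 5808 = 48 · 121, we can put exactly 48 objects in every box, avoiding 49 in any single one — so 5809 is tight.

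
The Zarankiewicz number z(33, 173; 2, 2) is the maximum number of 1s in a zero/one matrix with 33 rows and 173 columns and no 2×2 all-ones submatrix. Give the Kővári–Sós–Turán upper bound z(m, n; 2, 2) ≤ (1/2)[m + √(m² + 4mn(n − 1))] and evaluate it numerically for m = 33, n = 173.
z(33, 173; 2, 2) ≤ (1/2)[33 + √(33² + 4·33·173·172)] = (1/2)[33 + √3928881] = 1007.5703

Kővári–Sós–Turán: let r_1, ..., r_33 be the row sums and z = Σ r_i the total number of 1s. Each pair of columns can share at most one row with both entries 1 (else a 2×2 all-ones block appears), so Σ_i C(r_i, 2) ≤ C(173, 2) = 14878. By convexity Σ_i C(r_i, 2) ≥ 33·C(z/33, 2) = z(z − 33)/(2·33), giving z² − 33z − 33·173·172 ≤ 0 and hence z ≤ (1/2)[33 + √(1089 + 4·981948)] = (1/2)[33 + √3928881] ≈ (1/2)(33 + 1982.1405) = 1007.5703.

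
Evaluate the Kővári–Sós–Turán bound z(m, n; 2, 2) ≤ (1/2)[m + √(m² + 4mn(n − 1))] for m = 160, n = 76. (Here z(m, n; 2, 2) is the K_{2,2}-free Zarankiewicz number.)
z(160, 76; 2, 2) ≤ (1/2)[160 + √(160² + 4·160·76·75)] = (1/2)[160 + √3673600] = 1038.3319

Kővári–Sós–Turán: let r_1, ..., r_160 be the row sums and z = Σ r_i the total number of 1s. Each pair of columns can share at most one row with both entries 1 (else a 2×2 all-ones block appears), so Σ_i C(r_i, 2) ≤ C(76, 2) = 2850. By convexity Σ_i C(r_i, 2) ≥ 160·C(z/160, 2) = z(z − 160)/(2·160), giving z² − 160z − 160·76·75 ≤ 0 and hence z ≤ (1/2)[160 + √(25600 + 4·912000)] = (1/2)[160 + √3673600] ≈ (1/2)(160 + 1916.6638) = 1038.3319.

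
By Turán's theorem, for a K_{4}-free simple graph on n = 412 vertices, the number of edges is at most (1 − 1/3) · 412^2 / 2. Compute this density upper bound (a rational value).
Turán density bound = (2/3) · 412^2/2 = 169744/3 ≈ 56581.3333

Turán's theorem: ex(n, K_{r+1}) is achieved by the complete r-partite Turán graph T(n, r) with parts as balanced as possible, and is at most (1 − 1/r) · n^2/2. For r = 3, n = 412: the density bound is (2/3) · 169744/2 = 169744/3 ≈ 56581.3333. The integer-valued extremum is e(T(412, 3)) = 56581, which is strictly less than the density bound 169744/3 since 3 ∤ 412 (the parts of T(412, 3) cannot all be equal).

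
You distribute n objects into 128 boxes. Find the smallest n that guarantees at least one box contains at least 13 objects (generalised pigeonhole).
n = (13 − 1)·128 + 1 = 1537

By the generalised pigeonhole principle, to guarantee some box contains ≥ r objects we need more than (r − 1) · k objects total. Threshold: n = (r − 1) · k + 1. With r = 13 and k = 128: n = 12 · 128 + 1 = 1536 + 1 = 1537. For n = 1536 = 12 · 128, we can put exactly 12 objects in every box, avoiding 13 in any single one — so 1537 is tight.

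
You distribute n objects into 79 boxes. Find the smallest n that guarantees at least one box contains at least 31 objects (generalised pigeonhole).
n = (31 − 1)·79 + 1 = 2371

By the generalised pigeonhole principle, to guarantee some box contains ≥ r objects we need more than (r − 1) · k objects total. Threshold: n = (r − 1) · k + 1. With r = 31 and k = 79: n = 30 · 79 + 1 = 2370 + 1 = 2371. For n = 2370 = 30 · 79, we can put exactly 30 objects in every box, avoiding 31 in any single one — so 2371 is tight.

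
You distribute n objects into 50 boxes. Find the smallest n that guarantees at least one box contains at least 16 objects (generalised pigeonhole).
n = (16 − 1)·50 + 1 = 751

By the generalised pigeonhole principle, to guarantee some box contains ≥ r objects we need more than (r − 1) · k objects total. Threshold: n = (r − 1) · k + 1. With r = 16 and k = 50: n = 15 · 50 + 1 = 750 + 1 = 751. For n = 750 = 15 · 50, we can put exactly 15 objects in every box, avoiding 16 in any single one — so 751 is tight.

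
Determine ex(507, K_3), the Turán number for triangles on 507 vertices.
ex(507, K_3) = ⌊507^2/4⌋ = 64262

Mantel (1907): a triangle-free graph on n vertices has at most ⌊n^2/4⌋ edges, with equality for the complete bipartite graph K_{⌊n/2⌋, ⌈n/2⌉}. For n = 507: ⌊507^2/4⌋ = ⌊257049/4⌋ = 64262. The extremal graph is K_{253, 254}, which has 253·254 = 64262 edges.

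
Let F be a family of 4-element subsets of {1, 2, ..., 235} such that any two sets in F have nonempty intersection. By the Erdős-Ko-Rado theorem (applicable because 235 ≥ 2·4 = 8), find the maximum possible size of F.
max |F| = C(234, 3) = 2108184

Erdős-Ko-Rado (1961): when n ≥ 2k, max |F| = C(n−1, k−1). The bound is attained by the star {A : i ∈ A} for any fixed i ∈ [n]. Here C(235−1, 4−1) = C(234, 3) = 2108184.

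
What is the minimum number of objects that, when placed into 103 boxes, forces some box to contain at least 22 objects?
n = (22 − 1)·103 + 1 = 2164

By the generalised pigeonhole principle, to guarantee some box contains ≥ r objects we need more than (r − 1) · k objects total. Threshold: n = (r − 1) · k + 1. With r = 22 and k = 103: n = 21 · 103 + 1 = 2163 + 1 = 2164. For n = 2163 = 21 · 103, we can put exactly 21 objects in every box, avoiding 22 in any single one — so 2164 is tight.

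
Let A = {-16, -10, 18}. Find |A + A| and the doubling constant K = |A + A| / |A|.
K = |A + A| / |A| = 6/3 = 2

Enumerate A + A = {a + b : a, b ∈ A}. With |A| = 3, there are |A|^2 = 9 ordered sum pairs; collecting distinct values, A + A = {-32, -26, -20, 2, 8, 36}, so |A + A| = 6. Thus K = 6/3 = 2. For comparison, the minimum possible |A + A| over all 3-element sets is 2·3 − 1 = 5 (so min K = 5/3), attained only by arithmetic progressions.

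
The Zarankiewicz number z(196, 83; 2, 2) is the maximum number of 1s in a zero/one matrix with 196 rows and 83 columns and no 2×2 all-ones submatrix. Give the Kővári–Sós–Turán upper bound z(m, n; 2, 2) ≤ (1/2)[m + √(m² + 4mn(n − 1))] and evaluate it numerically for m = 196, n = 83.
z(196, 83; 2, 2) ≤ (1/2)[196 + √(196² + 4·196·83·82)] = (1/2)[196 + √5374320] = 1257.129

Kővári–Sós–Turán: let r_1, ..., r_196 be the row sums and z = Σ r_i the total number of 1s. Each pair of columns can share at most one row with both entries 1 (else a 2×2 all-ones block appears), so Σ_i C(r_i, 2) ≤ C(83, 2) = 3403. By convexity Σ_i C(r_i, 2) ≥ 196·C(z/196, 2) = z(z − 196)/(2·196), giving z² − 196z − 196·83·82 ≤ 0 and hence z ≤ (1/2)[196 + √(38416 + 4·1333976)] = (1/2)[196 + √5374320] ≈ (1/2)(196 + 2318.258) = 1257.129.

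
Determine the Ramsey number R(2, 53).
R(2, 53) = 53

R(2, k) = k for all k ≥ 2: in a 2-colouring of K_k, either some edge is red (a red K_2) or all edges are blue (a blue K_k). And K_{52} coloured all-blue has no blue K_53, so R(2, 53) > 52. Hence R(2, 53) = 53.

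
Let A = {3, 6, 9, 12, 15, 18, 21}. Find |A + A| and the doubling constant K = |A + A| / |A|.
K = |A + A| / |A| = 13/7

Enumerate A + A = {a + b : a, b ∈ A}. With |A| = 7, there are |A|^2 = 49 ordered sum pairs; collecting distinct values, A + A = {6, 9, 12, 15, 18, 21, 24, 27, 30, 33, 36, 39, 42}, so |A + A| = 13. Thus K = 13/7. Here |A + A| = 2|A| − 1 = 13, the minimum possible — so K = 13/7 is minimal, which holds iff A is an arithmetic progression.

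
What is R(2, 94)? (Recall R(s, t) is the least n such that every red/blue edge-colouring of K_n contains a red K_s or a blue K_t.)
R(2, 94) = 94

R(2, k) = k for all k ≥ 2: in a 2-colouring of K_k, either some edge is red (a red K_2) or all edges are blue (a blue K_k). And K_{93} coloured all-blue has no blue K_94, so R(2, 94) > 93. Hence R(2, 94) = 94.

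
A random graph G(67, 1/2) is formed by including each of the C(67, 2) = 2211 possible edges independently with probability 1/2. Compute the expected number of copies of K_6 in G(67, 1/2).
E[# K_6] = C(67, 6) · (1/2)^C(6, 2) = 99795696 / 2^15 = 6237231/2048 ≈ 3045.522949

For each 6-subset S of vertices (there are C(67, 6) = 99795696 such S), let X_S = 1 if S induces a K_6 (all C(6, 2) = 15 edges present). Then P(X_S = 1) = (1/2)^15 = 1/32768. By linearity of expectation, E[# K_6] = C(67, 6) · (1/2)^15 = 99795696 / 32768 = 6237231/2048 ≈ 3045.522949.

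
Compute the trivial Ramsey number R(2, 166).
R(2, 166) = 166

R(2, k) = k for all k ≥ 2: in a 2-colouring of K_k, either some edge is red (a red K_2) or all edges are blue (a blue K_k). And K_{165} coloured all-blue has no blue K_166, so R(2, 166) > 165. Hence R(2, 166) = 166.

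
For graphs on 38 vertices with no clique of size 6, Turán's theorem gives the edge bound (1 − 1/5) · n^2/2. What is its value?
Turán density bound = (4/5) · 38^2/2 = 2888/5 ≈ 577.6

Turán's theorem: ex(n, K_{r+1}) is achieved by the complete r-partite Turán graph T(n, r) with parts as balanced as possible, and is at most (1 − 1/r) · n^2/2. For r = 5, n = 38: the density bound is (4/5) · 1444/2 = 2888/5 ≈ 577.6. The integer-valued extremum is e(T(38, 5)) = 577, which is strictly less than the density bound 2888/5 since 5 ∤ 38 (the parts of T(38, 5) cannot all be equal).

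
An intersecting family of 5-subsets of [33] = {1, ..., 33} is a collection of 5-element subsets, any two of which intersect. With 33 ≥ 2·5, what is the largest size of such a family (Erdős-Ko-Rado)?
max |F| = C(32, 4) = 35960

Erdős-Ko-Rado (1961): when n ≥ 2k, max |F| = C(n−1, k−1). The bound is attained by the star {A : i ∈ A} for any fixed i ∈ [n]. Here C(33−1, 5−1) = C(32, 4) = 35960.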